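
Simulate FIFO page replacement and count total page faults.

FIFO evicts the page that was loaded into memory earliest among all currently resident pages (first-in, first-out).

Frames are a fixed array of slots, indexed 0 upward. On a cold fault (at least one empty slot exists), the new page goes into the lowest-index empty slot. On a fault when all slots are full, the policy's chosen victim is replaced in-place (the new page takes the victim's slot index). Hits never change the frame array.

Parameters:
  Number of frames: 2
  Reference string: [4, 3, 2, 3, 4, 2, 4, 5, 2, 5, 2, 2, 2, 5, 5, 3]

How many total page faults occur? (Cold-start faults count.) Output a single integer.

Answer: 7

Derivation:
Step 0: ref 4 → FAULT, frames=[4,-]
Step 1: ref 3 → FAULT, frames=[4,3]
Step 2: ref 2 → FAULT (evict 4), frames=[2,3]
Step 3: ref 3 → HIT, frames=[2,3]
Step 4: ref 4 → FAULT (evict 3), frames=[2,4]
Step 5: ref 2 → HIT, frames=[2,4]
Step 6: ref 4 → HIT, frames=[2,4]
Step 7: ref 5 → FAULT (evict 2), frames=[5,4]
Step 8: ref 2 → FAULT (evict 4), frames=[5,2]
Step 9: ref 5 → HIT, frames=[5,2]
Step 10: ref 2 → HIT, frames=[5,2]
Step 11: ref 2 → HIT, frames=[5,2]
Step 12: ref 2 → HIT, frames=[5,2]
Step 13: ref 5 → HIT, frames=[5,2]
Step 14: ref 5 → HIT, frames=[5,2]
Step 15: ref 3 → FAULT (evict 5), frames=[3,2]
Total faults: 7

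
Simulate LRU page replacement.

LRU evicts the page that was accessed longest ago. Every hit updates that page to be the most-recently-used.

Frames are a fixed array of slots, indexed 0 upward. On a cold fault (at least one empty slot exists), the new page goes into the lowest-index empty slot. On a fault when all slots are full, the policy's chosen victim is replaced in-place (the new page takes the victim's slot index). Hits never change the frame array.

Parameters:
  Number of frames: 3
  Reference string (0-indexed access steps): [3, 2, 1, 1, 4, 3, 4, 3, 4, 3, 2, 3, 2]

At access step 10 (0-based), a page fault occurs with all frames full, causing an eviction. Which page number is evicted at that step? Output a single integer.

Answer: 1

Derivation:
Step 0: ref 3 -> FAULT, frames=[3,-,-]
Step 1: ref 2 -> FAULT, frames=[3,2,-]
Step 2: ref 1 -> FAULT, frames=[3,2,1]
Step 3: ref 1 -> HIT, frames=[3,2,1]
Step 4: ref 4 -> FAULT, evict 3, frames=[4,2,1]
Step 5: ref 3 -> FAULT, evict 2, frames=[4,3,1]
Step 6: ref 4 -> HIT, frames=[4,3,1]
Step 7: ref 3 -> HIT, frames=[4,3,1]
Step 8: ref 4 -> HIT, frames=[4,3,1]
Step 9: ref 3 -> HIT, frames=[4,3,1]
Step 10: ref 2 -> FAULT, evict 1, frames=[4,3,2]
At step 10: evicted page 1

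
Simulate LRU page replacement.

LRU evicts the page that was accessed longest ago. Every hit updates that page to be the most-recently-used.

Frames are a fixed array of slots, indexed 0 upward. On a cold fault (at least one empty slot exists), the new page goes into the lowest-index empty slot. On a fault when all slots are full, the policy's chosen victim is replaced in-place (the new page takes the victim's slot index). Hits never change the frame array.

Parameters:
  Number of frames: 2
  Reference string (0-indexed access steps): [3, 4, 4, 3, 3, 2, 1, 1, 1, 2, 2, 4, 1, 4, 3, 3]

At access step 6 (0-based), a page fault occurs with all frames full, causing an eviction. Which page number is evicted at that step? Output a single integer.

Step 0: ref 3 -> FAULT, frames=[3,-]
Step 1: ref 4 -> FAULT, frames=[3,4]
Step 2: ref 4 -> HIT, frames=[3,4]
Step 3: ref 3 -> HIT, frames=[3,4]
Step 4: ref 3 -> HIT, frames=[3,4]
Step 5: ref 2 -> FAULT, evict 4, frames=[3,2]
Step 6: ref 1 -> FAULT, evict 3, frames=[1,2]
At step 6: evicted page 3

Answer: 3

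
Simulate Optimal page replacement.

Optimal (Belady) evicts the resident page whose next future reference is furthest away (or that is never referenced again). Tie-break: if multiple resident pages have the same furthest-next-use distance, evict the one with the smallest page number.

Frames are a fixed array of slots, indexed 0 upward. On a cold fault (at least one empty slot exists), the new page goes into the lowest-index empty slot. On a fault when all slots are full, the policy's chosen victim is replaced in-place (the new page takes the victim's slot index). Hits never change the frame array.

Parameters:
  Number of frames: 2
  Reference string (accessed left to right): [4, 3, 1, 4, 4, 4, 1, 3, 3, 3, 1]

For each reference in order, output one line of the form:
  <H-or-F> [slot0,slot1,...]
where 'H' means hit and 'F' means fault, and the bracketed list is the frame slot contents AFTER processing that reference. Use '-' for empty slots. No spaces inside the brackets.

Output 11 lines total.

F [4,-]
F [4,3]
F [4,1]
H [4,1]
H [4,1]
H [4,1]
H [4,1]
F [3,1]
H [3,1]
H [3,1]
H [3,1]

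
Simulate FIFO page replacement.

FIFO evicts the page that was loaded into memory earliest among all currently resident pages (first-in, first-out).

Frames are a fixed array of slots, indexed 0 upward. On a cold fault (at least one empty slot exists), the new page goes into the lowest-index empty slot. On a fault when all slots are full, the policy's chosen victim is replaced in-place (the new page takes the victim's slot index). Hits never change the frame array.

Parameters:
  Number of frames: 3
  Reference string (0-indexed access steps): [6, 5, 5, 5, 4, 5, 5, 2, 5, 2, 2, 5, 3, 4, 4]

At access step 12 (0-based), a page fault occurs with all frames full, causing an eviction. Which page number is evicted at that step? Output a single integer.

Step 0: ref 6 -> FAULT, frames=[6,-,-]
Step 1: ref 5 -> FAULT, frames=[6,5,-]
Step 2: ref 5 -> HIT, frames=[6,5,-]
Step 3: ref 5 -> HIT, frames=[6,5,-]
Step 4: ref 4 -> FAULT, frames=[6,5,4]
Step 5: ref 5 -> HIT, frames=[6,5,4]
Step 6: ref 5 -> HIT, frames=[6,5,4]
Step 7: ref 2 -> FAULT, evict 6, frames=[2,5,4]
Step 8: ref 5 -> HIT, frames=[2,5,4]
Step 9: ref 2 -> HIT, frames=[2,5,4]
Step 10: ref 2 -> HIT, frames=[2,5,4]
Step 11: ref 5 -> HIT, frames=[2,5,4]
Step 12: ref 3 -> FAULT, evict 5, frames=[2,3,4]
At step 12: evicted page 5

Answer: 5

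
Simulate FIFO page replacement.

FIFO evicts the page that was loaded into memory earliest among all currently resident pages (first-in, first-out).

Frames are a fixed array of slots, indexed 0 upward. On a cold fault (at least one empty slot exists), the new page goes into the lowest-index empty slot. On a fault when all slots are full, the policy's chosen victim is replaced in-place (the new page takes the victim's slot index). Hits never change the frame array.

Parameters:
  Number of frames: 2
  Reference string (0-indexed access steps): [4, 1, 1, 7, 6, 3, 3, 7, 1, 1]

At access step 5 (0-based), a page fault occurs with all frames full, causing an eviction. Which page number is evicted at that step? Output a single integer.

Step 0: ref 4 -> FAULT, frames=[4,-]
Step 1: ref 1 -> FAULT, frames=[4,1]
Step 2: ref 1 -> HIT, frames=[4,1]
Step 3: ref 7 -> FAULT, evict 4, frames=[7,1]
Step 4: ref 6 -> FAULT, evict 1, frames=[7,6]
Step 5: ref 3 -> FAULT, evict 7, frames=[3,6]
At step 5: evicted page 7

Answer: 7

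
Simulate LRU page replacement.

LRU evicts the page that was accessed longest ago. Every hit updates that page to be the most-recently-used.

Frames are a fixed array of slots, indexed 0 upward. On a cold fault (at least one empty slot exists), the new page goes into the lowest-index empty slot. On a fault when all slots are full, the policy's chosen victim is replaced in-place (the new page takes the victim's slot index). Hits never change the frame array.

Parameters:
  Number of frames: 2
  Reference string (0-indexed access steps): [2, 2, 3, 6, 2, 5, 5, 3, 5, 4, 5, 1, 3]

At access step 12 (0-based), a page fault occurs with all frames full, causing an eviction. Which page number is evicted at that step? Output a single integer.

Step 0: ref 2 -> FAULT, frames=[2,-]
Step 1: ref 2 -> HIT, frames=[2,-]
Step 2: ref 3 -> FAULT, frames=[2,3]
Step 3: ref 6 -> FAULT, evict 2, frames=[6,3]
Step 4: ref 2 -> FAULT, evict 3, frames=[6,2]
Step 5: ref 5 -> FAULT, evict 6, frames=[5,2]
Step 6: ref 5 -> HIT, frames=[5,2]
Step 7: ref 3 -> FAULT, evict 2, frames=[5,3]
Step 8: ref 5 -> HIT, frames=[5,3]
Step 9: ref 4 -> FAULT, evict 3, frames=[5,4]
Step 10: ref 5 -> HIT, frames=[5,4]
Step 11: ref 1 -> FAULT, evict 4, frames=[5,1]
Step 12: ref 3 -> FAULT, evict 5, frames=[3,1]
At step 12: evicted page 5

Answer: 5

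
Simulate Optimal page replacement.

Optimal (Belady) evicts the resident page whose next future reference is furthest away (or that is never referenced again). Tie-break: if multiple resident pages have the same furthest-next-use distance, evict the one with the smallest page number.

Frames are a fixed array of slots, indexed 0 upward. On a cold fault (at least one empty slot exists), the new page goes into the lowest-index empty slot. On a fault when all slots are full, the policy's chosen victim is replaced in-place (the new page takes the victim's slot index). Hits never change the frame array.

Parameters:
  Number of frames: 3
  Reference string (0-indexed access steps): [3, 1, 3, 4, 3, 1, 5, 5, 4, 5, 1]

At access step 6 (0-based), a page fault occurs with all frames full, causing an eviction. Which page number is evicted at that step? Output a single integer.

Step 0: ref 3 -> FAULT, frames=[3,-,-]
Step 1: ref 1 -> FAULT, frames=[3,1,-]
Step 2: ref 3 -> HIT, frames=[3,1,-]
Step 3: ref 4 -> FAULT, frames=[3,1,4]
Step 4: ref 3 -> HIT, frames=[3,1,4]
Step 5: ref 1 -> HIT, frames=[3,1,4]
Step 6: ref 5 -> FAULT, evict 3, frames=[5,1,4]
At step 6: evicted page 3

Answer: 3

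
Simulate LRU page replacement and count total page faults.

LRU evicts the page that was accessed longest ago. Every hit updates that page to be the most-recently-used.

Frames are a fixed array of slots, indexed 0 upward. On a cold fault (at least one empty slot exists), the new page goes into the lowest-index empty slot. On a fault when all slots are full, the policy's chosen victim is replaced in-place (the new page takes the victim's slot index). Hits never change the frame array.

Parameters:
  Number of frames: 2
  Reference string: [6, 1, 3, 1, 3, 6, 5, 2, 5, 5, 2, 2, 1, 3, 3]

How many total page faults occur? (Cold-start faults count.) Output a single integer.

Step 0: ref 6 → FAULT, frames=[6,-]
Step 1: ref 1 → FAULT, frames=[6,1]
Step 2: ref 3 → FAULT (evict 6), frames=[3,1]
Step 3: ref 1 → HIT, frames=[3,1]
Step 4: ref 3 → HIT, frames=[3,1]
Step 5: ref 6 → FAULT (evict 1), frames=[3,6]
Step 6: ref 5 → FAULT (evict 3), frames=[5,6]
Step 7: ref 2 → FAULT (evict 6), frames=[5,2]
Step 8: ref 5 → HIT, frames=[5,2]
Step 9: ref 5 → HIT, frames=[5,2]
Step 10: ref 2 → HIT, frames=[5,2]
Step 11: ref 2 → HIT, frames=[5,2]
Step 12: ref 1 → FAULT (evict 5), frames=[1,2]
Step 13: ref 3 → FAULT (evict 2), frames=[1,3]
Step 14: ref 3 → HIT, frames=[1,3]
Total faults: 8

Answer: 8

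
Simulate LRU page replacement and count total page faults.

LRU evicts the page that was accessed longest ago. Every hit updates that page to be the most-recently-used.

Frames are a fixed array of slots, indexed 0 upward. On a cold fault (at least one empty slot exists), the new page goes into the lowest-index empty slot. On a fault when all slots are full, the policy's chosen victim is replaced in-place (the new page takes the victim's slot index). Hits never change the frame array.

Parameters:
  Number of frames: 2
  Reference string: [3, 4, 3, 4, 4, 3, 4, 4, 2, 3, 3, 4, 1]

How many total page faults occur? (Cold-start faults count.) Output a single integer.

Answer: 6

Derivation:
Step 0: ref 3 → FAULT, frames=[3,-]
Step 1: ref 4 → FAULT, frames=[3,4]
Step 2: ref 3 → HIT, frames=[3,4]
Step 3: ref 4 → HIT, frames=[3,4]
Step 4: ref 4 → HIT, frames=[3,4]
Step 5: ref 3 → HIT, frames=[3,4]
Step 6: ref 4 → HIT, frames=[3,4]
Step 7: ref 4 → HIT, frames=[3,4]
Step 8: ref 2 → FAULT (evict 3), frames=[2,4]
Step 9: ref 3 → FAULT (evict 4), frames=[2,3]
Step 10: ref 3 → HIT, frames=[2,3]
Step 11: ref 4 → FAULT (evict 2), frames=[4,3]
Step 12: ref 1 → FAULT (evict 3), frames=[4,1]
Total faults: 6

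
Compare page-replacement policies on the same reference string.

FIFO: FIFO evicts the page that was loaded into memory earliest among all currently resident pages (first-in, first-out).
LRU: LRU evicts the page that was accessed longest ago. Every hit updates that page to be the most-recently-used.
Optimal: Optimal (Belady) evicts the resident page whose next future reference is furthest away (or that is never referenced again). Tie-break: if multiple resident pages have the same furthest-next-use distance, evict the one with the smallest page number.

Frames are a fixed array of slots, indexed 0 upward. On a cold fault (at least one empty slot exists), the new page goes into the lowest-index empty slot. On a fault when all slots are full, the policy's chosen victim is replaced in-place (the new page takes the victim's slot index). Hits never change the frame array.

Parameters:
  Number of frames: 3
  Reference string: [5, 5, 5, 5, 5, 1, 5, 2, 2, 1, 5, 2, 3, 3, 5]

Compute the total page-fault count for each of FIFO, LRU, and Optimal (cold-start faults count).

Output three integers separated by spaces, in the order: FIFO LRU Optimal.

Answer: 5 4 4

Derivation:
--- FIFO ---
  step 0: ref 5 -> FAULT, frames=[5,-,-] (faults so far: 1)
  step 1: ref 5 -> HIT, frames=[5,-,-] (faults so far: 1)
  step 2: ref 5 -> HIT, frames=[5,-,-] (faults so far: 1)
  step 3: ref 5 -> HIT, frames=[5,-,-] (faults so far: 1)
  step 4: ref 5 -> HIT, frames=[5,-,-] (faults so far: 1)
  step 5: ref 1 -> FAULT, frames=[5,1,-] (faults so far: 2)
  step 6: ref 5 -> HIT, frames=[5,1,-] (faults so far: 2)
  step 7: ref 2 -> FAULT, frames=[5,1,2] (faults so far: 3)
  step 8: ref 2 -> HIT, frames=[5,1,2] (faults so far: 3)
  step 9: ref 1 -> HIT, frames=[5,1,2] (faults so far: 3)
  step 10: ref 5 -> HIT, frames=[5,1,2] (faults so far: 3)
  step 11: ref 2 -> HIT, frames=[5,1,2] (faults so far: 3)
  step 12: ref 3 -> FAULT, evict 5, frames=[3,1,2] (faults so far: 4)
  step 13: ref 3 -> HIT, frames=[3,1,2] (faults so far: 4)
  step 14: ref 5 -> FAULT, evict 1, frames=[3,5,2] (faults so far: 5)
  FIFO total faults: 5
--- LRU ---
  step 0: ref 5 -> FAULT, frames=[5,-,-] (faults so far: 1)
  step 1: ref 5 -> HIT, frames=[5,-,-] (faults so far: 1)
  step 2: ref 5 -> HIT, frames=[5,-,-] (faults so far: 1)
  step 3: ref 5 -> HIT, frames=[5,-,-] (faults so far: 1)
  step 4: ref 5 -> HIT, frames=[5,-,-] (faults so far: 1)
  step 5: ref 1 -> FAULT, frames=[5,1,-] (faults so far: 2)
  step 6: ref 5 -> HIT, frames=[5,1,-] (faults so far: 2)
  step 7: ref 2 -> FAULT, frames=[5,1,2] (faults so far: 3)
  step 8: ref 2 -> HIT, frames=[5,1,2] (faults so far: 3)
  step 9: ref 1 -> HIT, frames=[5,1,2] (faults so far: 3)
  step 10: ref 5 -> HIT, frames=[5,1,2] (faults so far: 3)
  step 11: ref 2 -> HIT, frames=[5,1,2] (faults so far: 3)
  step 12: ref 3 -> FAULT, evict 1, frames=[5,3,2] (faults so far: 4)
  step 13: ref 3 -> HIT, frames=[5,3,2] (faults so far: 4)
  step 14: ref 5 -> HIT, frames=[5,3,2] (faults so far: 4)
  LRU total faults: 4
--- Optimal ---
  step 0: ref 5 -> FAULT, frames=[5,-,-] (faults so far: 1)
  step 1: ref 5 -> HIT, frames=[5,-,-] (faults so far: 1)
  step 2: ref 5 -> HIT, frames=[5,-,-] (faults so far: 1)
  step 3: ref 5 -> HIT, frames=[5,-,-] (faults so far: 1)
  step 4: ref 5 -> HIT, frames=[5,-,-] (faults so far: 1)
  step 5: ref 1 -> FAULT, frames=[5,1,-] (faults so far: 2)
  step 6: ref 5 -> HIT, frames=[5,1,-] (faults so far: 2)
  step 7: ref 2 -> FAULT, frames=[5,1,2] (faults so far: 3)
  step 8: ref 2 -> HIT, frames=[5,1,2] (faults so far: 3)
  step 9: ref 1 -> HIT, frames=[5,1,2] (faults so far: 3)
  step 10: ref 5 -> HIT, frames=[5,1,2] (faults so far: 3)
  step 11: ref 2 -> HIT, frames=[5,1,2] (faults so far: 3)
  step 12: ref 3 -> FAULT, evict 1, frames=[5,3,2] (faults so far: 4)
  step 13: ref 3 -> HIT, frames=[5,3,2] (faults so far: 4)
  step 14: ref 5 -> HIT, frames=[5,3,2] (faults so far: 4)
  Optimal total faults: 4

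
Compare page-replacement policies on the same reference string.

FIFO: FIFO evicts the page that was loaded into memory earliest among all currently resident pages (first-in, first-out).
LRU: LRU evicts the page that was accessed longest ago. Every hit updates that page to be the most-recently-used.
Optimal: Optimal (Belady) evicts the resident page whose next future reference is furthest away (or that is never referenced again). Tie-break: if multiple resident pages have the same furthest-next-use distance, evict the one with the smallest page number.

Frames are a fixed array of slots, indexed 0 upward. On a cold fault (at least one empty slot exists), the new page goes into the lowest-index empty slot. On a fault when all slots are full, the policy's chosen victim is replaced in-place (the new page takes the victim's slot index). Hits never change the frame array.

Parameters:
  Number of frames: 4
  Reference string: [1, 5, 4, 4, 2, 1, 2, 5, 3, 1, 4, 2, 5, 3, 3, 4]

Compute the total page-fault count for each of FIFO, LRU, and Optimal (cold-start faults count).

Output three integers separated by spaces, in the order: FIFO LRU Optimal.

--- FIFO ---
  step 0: ref 1 -> FAULT, frames=[1,-,-,-] (faults so far: 1)
  step 1: ref 5 -> FAULT, frames=[1,5,-,-] (faults so far: 2)
  step 2: ref 4 -> FAULT, frames=[1,5,4,-] (faults so far: 3)
  step 3: ref 4 -> HIT, frames=[1,5,4,-] (faults so far: 3)
  step 4: ref 2 -> FAULT, frames=[1,5,4,2] (faults so far: 4)
  step 5: ref 1 -> HIT, frames=[1,5,4,2] (faults so far: 4)
  step 6: ref 2 -> HIT, frames=[1,5,4,2] (faults so far: 4)
  step 7: ref 5 -> HIT, frames=[1,5,4,2] (faults so far: 4)
  step 8: ref 3 -> FAULT, evict 1, frames=[3,5,4,2] (faults so far: 5)
  step 9: ref 1 -> FAULT, evict 5, frames=[3,1,4,2] (faults so far: 6)
  step 10: ref 4 -> HIT, frames=[3,1,4,2] (faults so far: 6)
  step 11: ref 2 -> HIT, frames=[3,1,4,2] (faults so far: 6)
  step 12: ref 5 -> FAULT, evict 4, frames=[3,1,5,2] (faults so far: 7)
  step 13: ref 3 -> HIT, frames=[3,1,5,2] (faults so far: 7)
  step 14: ref 3 -> HIT, frames=[3,1,5,2] (faults so far: 7)
  step 15: ref 4 -> FAULT, evict 2, frames=[3,1,5,4] (faults so far: 8)
  FIFO total faults: 8
--- LRU ---
  step 0: ref 1 -> FAULT, frames=[1,-,-,-] (faults so far: 1)
  step 1: ref 5 -> FAULT, frames=[1,5,-,-] (faults so far: 2)
  step 2: ref 4 -> FAULT, frames=[1,5,4,-] (faults so far: 3)
  step 3: ref 4 -> HIT, frames=[1,5,4,-] (faults so far: 3)
  step 4: ref 2 -> FAULT, frames=[1,5,4,2] (faults so far: 4)
  step 5: ref 1 -> HIT, frames=[1,5,4,2] (faults so far: 4)
  step 6: ref 2 -> HIT, frames=[1,5,4,2] (faults so far: 4)
  step 7: ref 5 -> HIT, frames=[1,5,4,2] (faults so far: 4)
  step 8: ref 3 -> FAULT, evict 4, frames=[1,5,3,2] (faults so far: 5)
  step 9: ref 1 -> HIT, frames=[1,5,3,2] (faults so far: 5)
  step 10: ref 4 -> FAULT, evict 2, frames=[1,5,3,4] (faults so far: 6)
  step 11: ref 2 -> FAULT, evict 5, frames=[1,2,3,4] (faults so far: 7)
  step 12: ref 5 -> FAULT, evict 3, frames=[1,2,5,4] (faults so far: 8)
  step 13: ref 3 -> FAULT, evict 1, frames=[3,2,5,4] (faults so far: 9)
  step 14: ref 3 -> HIT, frames=[3,2,5,4] (faults so far: 9)
  step 15: ref 4 -> HIT, frames=[3,2,5,4] (faults so far: 9)
  LRU total faults: 9
--- Optimal ---
  step 0: ref 1 -> FAULT, frames=[1,-,-,-] (faults so far: 1)
  step 1: ref 5 -> FAULT, frames=[1,5,-,-] (faults so far: 2)
  step 2: ref 4 -> FAULT, frames=[1,5,4,-] (faults so far: 3)
  step 3: ref 4 -> HIT, frames=[1,5,4,-] (faults so far: 3)
  step 4: ref 2 -> FAULT, frames=[1,5,4,2] (faults so far: 4)
  step 5: ref 1 -> HIT, frames=[1,5,4,2] (faults so far: 4)
  step 6: ref 2 -> HIT, frames=[1,5,4,2] (faults so far: 4)
  step 7: ref 5 -> HIT, frames=[1,5,4,2] (faults so far: 4)
  step 8: ref 3 -> FAULT, evict 5, frames=[1,3,4,2] (faults so far: 5)
  step 9: ref 1 -> HIT, frames=[1,3,4,2] (faults so far: 5)
  step 10: ref 4 -> HIT, frames=[1,3,4,2] (faults so far: 5)
  step 11: ref 2 -> HIT, frames=[1,3,4,2] (faults so far: 5)
  step 12: ref 5 -> FAULT, evict 1, frames=[5,3,4,2] (faults so far: 6)
  step 13: ref 3 -> HIT, frames=[5,3,4,2] (faults so far: 6)
  step 14: ref 3 -> HIT, frames=[5,3,4,2] (faults so far: 6)
  step 15: ref 4 -> HIT, frames=[5,3,4,2] (faults so far: 6)
  Optimal total faults: 6

Answer: 8 9 6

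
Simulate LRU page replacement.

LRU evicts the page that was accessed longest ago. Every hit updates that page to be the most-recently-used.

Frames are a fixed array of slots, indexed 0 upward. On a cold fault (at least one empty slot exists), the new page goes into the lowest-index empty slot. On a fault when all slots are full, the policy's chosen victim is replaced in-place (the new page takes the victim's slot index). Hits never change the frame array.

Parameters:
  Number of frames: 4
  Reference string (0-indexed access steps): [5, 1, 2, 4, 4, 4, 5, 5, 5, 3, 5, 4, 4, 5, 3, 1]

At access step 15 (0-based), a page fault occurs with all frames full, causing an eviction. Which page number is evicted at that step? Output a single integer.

Answer: 2

Derivation:
Step 0: ref 5 -> FAULT, frames=[5,-,-,-]
Step 1: ref 1 -> FAULT, frames=[5,1,-,-]
Step 2: ref 2 -> FAULT, frames=[5,1,2,-]
Step 3: ref 4 -> FAULT, frames=[5,1,2,4]
Step 4: ref 4 -> HIT, frames=[5,1,2,4]
Step 5: ref 4 -> HIT, frames=[5,1,2,4]
Step 6: ref 5 -> HIT, frames=[5,1,2,4]
Step 7: ref 5 -> HIT, frames=[5,1,2,4]
Step 8: ref 5 -> HIT, frames=[5,1,2,4]
Step 9: ref 3 -> FAULT, evict 1, frames=[5,3,2,4]
Step 10: ref 5 -> HIT, frames=[5,3,2,4]
Step 11: ref 4 -> HIT, frames=[5,3,2,4]
Step 12: ref 4 -> HIT, frames=[5,3,2,4]
Step 13: ref 5 -> HIT, frames=[5,3,2,4]
Step 14: ref 3 -> HIT, frames=[5,3,2,4]
Step 15: ref 1 -> FAULT, evict 2, frames=[5,3,1,4]
At step 15: evicted page 2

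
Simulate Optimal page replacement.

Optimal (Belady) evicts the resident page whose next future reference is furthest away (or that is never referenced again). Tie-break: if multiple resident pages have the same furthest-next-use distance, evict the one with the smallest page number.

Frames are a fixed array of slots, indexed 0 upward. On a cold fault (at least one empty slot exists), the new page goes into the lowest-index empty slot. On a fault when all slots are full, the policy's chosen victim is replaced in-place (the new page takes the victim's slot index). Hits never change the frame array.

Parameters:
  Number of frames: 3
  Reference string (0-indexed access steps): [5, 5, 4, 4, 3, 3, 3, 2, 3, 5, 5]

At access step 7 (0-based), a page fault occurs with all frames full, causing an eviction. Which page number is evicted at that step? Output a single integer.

Answer: 4

Derivation:
Step 0: ref 5 -> FAULT, frames=[5,-,-]
Step 1: ref 5 -> HIT, frames=[5,-,-]
Step 2: ref 4 -> FAULT, frames=[5,4,-]
Step 3: ref 4 -> HIT, frames=[5,4,-]
Step 4: ref 3 -> FAULT, frames=[5,4,3]
Step 5: ref 3 -> HIT, frames=[5,4,3]
Step 6: ref 3 -> HIT, frames=[5,4,3]
Step 7: ref 2 -> FAULT, evict 4, frames=[5,2,3]
At step 7: evicted page 4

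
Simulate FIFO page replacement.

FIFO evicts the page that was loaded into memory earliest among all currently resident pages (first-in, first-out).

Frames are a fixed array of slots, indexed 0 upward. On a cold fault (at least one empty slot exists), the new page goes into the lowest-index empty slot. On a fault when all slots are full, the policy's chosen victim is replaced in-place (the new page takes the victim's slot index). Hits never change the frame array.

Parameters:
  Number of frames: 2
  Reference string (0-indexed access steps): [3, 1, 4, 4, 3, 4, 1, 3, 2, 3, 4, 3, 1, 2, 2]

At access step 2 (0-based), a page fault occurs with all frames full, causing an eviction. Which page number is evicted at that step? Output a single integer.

Answer: 3

Derivation:
Step 0: ref 3 -> FAULT, frames=[3,-]
Step 1: ref 1 -> FAULT, frames=[3,1]
Step 2: ref 4 -> FAULT, evict 3, frames=[4,1]
At step 2: evicted page 3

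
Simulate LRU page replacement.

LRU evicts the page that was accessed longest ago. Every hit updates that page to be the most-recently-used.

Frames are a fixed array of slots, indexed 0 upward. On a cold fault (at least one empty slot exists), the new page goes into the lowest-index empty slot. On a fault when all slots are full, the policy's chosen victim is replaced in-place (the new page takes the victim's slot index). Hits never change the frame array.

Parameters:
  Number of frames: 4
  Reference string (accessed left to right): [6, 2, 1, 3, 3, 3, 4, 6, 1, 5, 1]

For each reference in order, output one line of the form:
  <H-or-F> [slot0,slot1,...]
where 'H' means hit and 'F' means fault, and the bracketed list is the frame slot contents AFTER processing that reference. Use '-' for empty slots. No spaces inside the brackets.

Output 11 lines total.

F [6,-,-,-]
F [6,2,-,-]
F [6,2,1,-]
F [6,2,1,3]
H [6,2,1,3]
H [6,2,1,3]
F [4,2,1,3]
F [4,6,1,3]
H [4,6,1,3]
F [4,6,1,5]
H [4,6,1,5]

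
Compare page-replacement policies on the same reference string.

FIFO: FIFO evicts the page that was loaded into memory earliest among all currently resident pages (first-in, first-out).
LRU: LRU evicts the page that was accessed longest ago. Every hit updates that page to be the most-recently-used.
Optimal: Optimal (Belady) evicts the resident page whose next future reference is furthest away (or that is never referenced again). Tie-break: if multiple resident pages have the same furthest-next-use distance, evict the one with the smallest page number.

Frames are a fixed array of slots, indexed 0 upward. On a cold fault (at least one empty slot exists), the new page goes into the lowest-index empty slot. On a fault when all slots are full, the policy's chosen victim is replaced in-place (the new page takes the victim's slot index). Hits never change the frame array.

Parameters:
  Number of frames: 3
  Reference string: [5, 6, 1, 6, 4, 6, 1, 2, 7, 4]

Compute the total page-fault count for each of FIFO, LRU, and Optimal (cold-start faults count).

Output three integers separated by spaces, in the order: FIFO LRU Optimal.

Answer: 6 7 6

Derivation:
--- FIFO ---
  step 0: ref 5 -> FAULT, frames=[5,-,-] (faults so far: 1)
  step 1: ref 6 -> FAULT, frames=[5,6,-] (faults so far: 2)
  step 2: ref 1 -> FAULT, frames=[5,6,1] (faults so far: 3)
  step 3: ref 6 -> HIT, frames=[5,6,1] (faults so far: 3)
  step 4: ref 4 -> FAULT, evict 5, frames=[4,6,1] (faults so far: 4)
  step 5: ref 6 -> HIT, frames=[4,6,1] (faults so far: 4)
  step 6: ref 1 -> HIT, frames=[4,6,1] (faults so far: 4)
  step 7: ref 2 -> FAULT, evict 6, frames=[4,2,1] (faults so far: 5)
  step 8: ref 7 -> FAULT, evict 1, frames=[4,2,7] (faults so far: 6)
  step 9: ref 4 -> HIT, frames=[4,2,7] (faults so far: 6)
  FIFO total faults: 6
--- LRU ---
  step 0: ref 5 -> FAULT, frames=[5,-,-] (faults so far: 1)
  step 1: ref 6 -> FAULT, frames=[5,6,-] (faults so far: 2)
  step 2: ref 1 -> FAULT, frames=[5,6,1] (faults so far: 3)
  step 3: ref 6 -> HIT, frames=[5,6,1] (faults so far: 3)
  step 4: ref 4 -> FAULT, evict 5, frames=[4,6,1] (faults so far: 4)
  step 5: ref 6 -> HIT, frames=[4,6,1] (faults so far: 4)
  step 6: ref 1 -> HIT, frames=[4,6,1] (faults so far: 4)
  step 7: ref 2 -> FAULT, evict 4, frames=[2,6,1] (faults so far: 5)
  step 8: ref 7 -> FAULT, evict 6, frames=[2,7,1] (faults so far: 6)
  step 9: ref 4 -> FAULT, evict 1, frames=[2,7,4] (faults so far: 7)
  LRU total faults: 7
--- Optimal ---
  step 0: ref 5 -> FAULT, frames=[5,-,-] (faults so far: 1)
  step 1: ref 6 -> FAULT, frames=[5,6,-] (faults so far: 2)
  step 2: ref 1 -> FAULT, frames=[5,6,1] (faults so far: 3)
  step 3: ref 6 -> HIT, frames=[5,6,1] (faults so far: 3)
  step 4: ref 4 -> FAULT, evict 5, frames=[4,6,1] (faults so far: 4)
  step 5: ref 6 -> HIT, frames=[4,6,1] (faults so far: 4)
  step 6: ref 1 -> HIT, frames=[4,6,1] (faults so far: 4)
  step 7: ref 2 -> FAULT, evict 1, frames=[4,6,2] (faults so far: 5)
  step 8: ref 7 -> FAULT, evict 2, frames=[4,6,7] (faults so far: 6)
  step 9: ref 4 -> HIT, frames=[4,6,7] (faults so far: 6)
  Optimal total faults: 6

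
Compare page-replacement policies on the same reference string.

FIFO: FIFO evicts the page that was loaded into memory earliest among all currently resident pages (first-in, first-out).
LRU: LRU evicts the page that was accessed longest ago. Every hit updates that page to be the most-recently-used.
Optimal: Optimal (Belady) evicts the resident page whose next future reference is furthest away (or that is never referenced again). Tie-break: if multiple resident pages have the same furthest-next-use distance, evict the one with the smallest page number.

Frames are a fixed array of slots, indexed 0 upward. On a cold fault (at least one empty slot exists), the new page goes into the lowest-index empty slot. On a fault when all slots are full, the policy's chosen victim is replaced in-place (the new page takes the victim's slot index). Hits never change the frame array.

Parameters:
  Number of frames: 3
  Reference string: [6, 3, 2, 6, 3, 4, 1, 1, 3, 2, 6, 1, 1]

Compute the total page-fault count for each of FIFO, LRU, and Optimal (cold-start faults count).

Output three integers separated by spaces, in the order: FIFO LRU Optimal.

--- FIFO ---
  step 0: ref 6 -> FAULT, frames=[6,-,-] (faults so far: 1)
  step 1: ref 3 -> FAULT, frames=[6,3,-] (faults so far: 2)
  step 2: ref 2 -> FAULT, frames=[6,3,2] (faults so far: 3)
  step 3: ref 6 -> HIT, frames=[6,3,2] (faults so far: 3)
  step 4: ref 3 -> HIT, frames=[6,3,2] (faults so far: 3)
  step 5: ref 4 -> FAULT, evict 6, frames=[4,3,2] (faults so far: 4)
  step 6: ref 1 -> FAULT, evict 3, frames=[4,1,2] (faults so far: 5)
  step 7: ref 1 -> HIT, frames=[4,1,2] (faults so far: 5)
  step 8: ref 3 -> FAULT, evict 2, frames=[4,1,3] (faults so far: 6)
  step 9: ref 2 -> FAULT, evict 4, frames=[2,1,3] (faults so far: 7)
  step 10: ref 6 -> FAULT, evict 1, frames=[2,6,3] (faults so far: 8)
  step 11: ref 1 -> FAULT, evict 3, frames=[2,6,1] (faults so far: 9)
  step 12: ref 1 -> HIT, frames=[2,6,1] (faults so far: 9)
  FIFO total faults: 9
--- LRU ---
  step 0: ref 6 -> FAULT, frames=[6,-,-] (faults so far: 1)
  step 1: ref 3 -> FAULT, frames=[6,3,-] (faults so far: 2)
  step 2: ref 2 -> FAULT, frames=[6,3,2] (faults so far: 3)
  step 3: ref 6 -> HIT, frames=[6,3,2] (faults so far: 3)
  step 4: ref 3 -> HIT, frames=[6,3,2] (faults so far: 3)
  step 5: ref 4 -> FAULT, evict 2, frames=[6,3,4] (faults so far: 4)
  step 6: ref 1 -> FAULT, evict 6, frames=[1,3,4] (faults so far: 5)
  step 7: ref 1 -> HIT, frames=[1,3,4] (faults so far: 5)
  step 8: ref 3 -> HIT, frames=[1,3,4] (faults so far: 5)
  step 9: ref 2 -> FAULT, evict 4, frames=[1,3,2] (faults so far: 6)
  step 10: ref 6 -> FAULT, evict 1, frames=[6,3,2] (faults so far: 7)
  step 11: ref 1 -> FAULT, evict 3, frames=[6,1,2] (faults so far: 8)
  step 12: ref 1 -> HIT, frames=[6,1,2] (faults so far: 8)
  LRU total faults: 8
--- Optimal ---
  step 0: ref 6 -> FAULT, frames=[6,-,-] (faults so far: 1)
  step 1: ref 3 -> FAULT, frames=[6,3,-] (faults so far: 2)
  step 2: ref 2 -> FAULT, frames=[6,3,2] (faults so far: 3)
  step 3: ref 6 -> HIT, frames=[6,3,2] (faults so far: 3)
  step 4: ref 3 -> HIT, frames=[6,3,2] (faults so far: 3)
  step 5: ref 4 -> FAULT, evict 6, frames=[4,3,2] (faults so far: 4)
  step 6: ref 1 -> FAULT, evict 4, frames=[1,3,2] (faults so far: 5)
  step 7: ref 1 -> HIT, frames=[1,3,2] (faults so far: 5)
  step 8: ref 3 -> HIT, frames=[1,3,2] (faults so far: 5)
  step 9: ref 2 -> HIT, frames=[1,3,2] (faults so far: 5)
  step 10: ref 6 -> FAULT, evict 2, frames=[1,3,6] (faults so far: 6)
  step 11: ref 1 -> HIT, frames=[1,3,6] (faults so far: 6)
  step 12: ref 1 -> HIT, frames=[1,3,6] (faults so far: 6)
  Optimal total faults: 6

Answer: 9 8 6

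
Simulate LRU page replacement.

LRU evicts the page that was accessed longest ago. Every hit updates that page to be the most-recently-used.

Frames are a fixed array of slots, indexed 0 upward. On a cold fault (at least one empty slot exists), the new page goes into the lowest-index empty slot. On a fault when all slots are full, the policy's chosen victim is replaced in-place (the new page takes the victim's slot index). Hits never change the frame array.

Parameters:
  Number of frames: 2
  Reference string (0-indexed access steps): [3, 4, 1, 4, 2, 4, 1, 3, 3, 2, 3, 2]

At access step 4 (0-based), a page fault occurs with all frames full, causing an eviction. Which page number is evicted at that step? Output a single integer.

Answer: 1

Derivation:
Step 0: ref 3 -> FAULT, frames=[3,-]
Step 1: ref 4 -> FAULT, frames=[3,4]
Step 2: ref 1 -> FAULT, evict 3, frames=[1,4]
Step 3: ref 4 -> HIT, frames=[1,4]
Step 4: ref 2 -> FAULT, evict 1, frames=[2,4]
At step 4: evicted page 1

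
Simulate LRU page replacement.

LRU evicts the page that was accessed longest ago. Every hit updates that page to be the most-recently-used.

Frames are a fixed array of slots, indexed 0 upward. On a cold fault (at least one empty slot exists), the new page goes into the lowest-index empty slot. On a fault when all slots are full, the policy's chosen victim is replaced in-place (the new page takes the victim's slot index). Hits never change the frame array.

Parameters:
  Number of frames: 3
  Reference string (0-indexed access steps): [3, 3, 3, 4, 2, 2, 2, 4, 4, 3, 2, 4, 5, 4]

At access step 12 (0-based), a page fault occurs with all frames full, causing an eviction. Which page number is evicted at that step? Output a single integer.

Answer: 3

Derivation:
Step 0: ref 3 -> FAULT, frames=[3,-,-]
Step 1: ref 3 -> HIT, frames=[3,-,-]
Step 2: ref 3 -> HIT, frames=[3,-,-]
Step 3: ref 4 -> FAULT, frames=[3,4,-]
Step 4: ref 2 -> FAULT, frames=[3,4,2]
Step 5: ref 2 -> HIT, frames=[3,4,2]
Step 6: ref 2 -> HIT, frames=[3,4,2]
Step 7: ref 4 -> HIT, frames=[3,4,2]
Step 8: ref 4 -> HIT, frames=[3,4,2]
Step 9: ref 3 -> HIT, frames=[3,4,2]
Step 10: ref 2 -> HIT, frames=[3,4,2]
Step 11: ref 4 -> HIT, frames=[3,4,2]
Step 12: ref 5 -> FAULT, evict 3, frames=[5,4,2]
At step 12: evicted page 3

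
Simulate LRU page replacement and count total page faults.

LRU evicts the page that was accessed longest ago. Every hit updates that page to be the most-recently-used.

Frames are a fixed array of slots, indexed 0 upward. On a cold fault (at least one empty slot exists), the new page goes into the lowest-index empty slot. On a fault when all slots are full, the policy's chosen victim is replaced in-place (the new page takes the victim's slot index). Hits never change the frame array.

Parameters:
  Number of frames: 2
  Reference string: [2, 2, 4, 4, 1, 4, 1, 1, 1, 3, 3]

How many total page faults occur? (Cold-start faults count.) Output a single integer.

Step 0: ref 2 → FAULT, frames=[2,-]
Step 1: ref 2 → HIT, frames=[2,-]
Step 2: ref 4 → FAULT, frames=[2,4]
Step 3: ref 4 → HIT, frames=[2,4]
Step 4: ref 1 → FAULT (evict 2), frames=[1,4]
Step 5: ref 4 → HIT, frames=[1,4]
Step 6: ref 1 → HIT, frames=[1,4]
Step 7: ref 1 → HIT, frames=[1,4]
Step 8: ref 1 → HIT, frames=[1,4]
Step 9: ref 3 → FAULT (evict 4), frames=[1,3]
Step 10: ref 3 → HIT, frames=[1,3]
Total faults: 4

Answer: 4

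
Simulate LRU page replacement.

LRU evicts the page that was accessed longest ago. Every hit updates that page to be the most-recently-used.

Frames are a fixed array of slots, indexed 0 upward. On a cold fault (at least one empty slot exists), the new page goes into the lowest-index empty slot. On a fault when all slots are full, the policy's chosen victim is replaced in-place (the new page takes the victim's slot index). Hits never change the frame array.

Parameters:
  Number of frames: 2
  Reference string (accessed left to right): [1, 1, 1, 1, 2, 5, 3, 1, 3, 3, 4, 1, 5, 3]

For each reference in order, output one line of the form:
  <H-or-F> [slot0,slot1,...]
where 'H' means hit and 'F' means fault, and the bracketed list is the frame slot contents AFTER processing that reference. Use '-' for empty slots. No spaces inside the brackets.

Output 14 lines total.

F [1,-]
H [1,-]
H [1,-]
H [1,-]
F [1,2]
F [5,2]
F [5,3]
F [1,3]
H [1,3]
H [1,3]
F [4,3]
F [4,1]
F [5,1]
F [5,3]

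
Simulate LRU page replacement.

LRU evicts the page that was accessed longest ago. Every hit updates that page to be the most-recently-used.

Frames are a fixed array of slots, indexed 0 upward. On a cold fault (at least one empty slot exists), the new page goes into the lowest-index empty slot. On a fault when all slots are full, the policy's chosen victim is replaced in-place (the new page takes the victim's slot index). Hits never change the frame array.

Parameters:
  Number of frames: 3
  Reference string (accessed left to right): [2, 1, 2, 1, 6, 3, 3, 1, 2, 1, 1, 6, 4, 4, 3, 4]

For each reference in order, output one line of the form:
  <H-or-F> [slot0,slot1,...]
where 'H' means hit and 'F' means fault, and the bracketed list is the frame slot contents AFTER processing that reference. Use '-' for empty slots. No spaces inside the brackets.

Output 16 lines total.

F [2,-,-]
F [2,1,-]
H [2,1,-]
H [2,1,-]
F [2,1,6]
F [3,1,6]
H [3,1,6]
H [3,1,6]
F [3,1,2]
H [3,1,2]
H [3,1,2]
F [6,1,2]
F [6,1,4]
H [6,1,4]
F [6,3,4]
H [6,3,4]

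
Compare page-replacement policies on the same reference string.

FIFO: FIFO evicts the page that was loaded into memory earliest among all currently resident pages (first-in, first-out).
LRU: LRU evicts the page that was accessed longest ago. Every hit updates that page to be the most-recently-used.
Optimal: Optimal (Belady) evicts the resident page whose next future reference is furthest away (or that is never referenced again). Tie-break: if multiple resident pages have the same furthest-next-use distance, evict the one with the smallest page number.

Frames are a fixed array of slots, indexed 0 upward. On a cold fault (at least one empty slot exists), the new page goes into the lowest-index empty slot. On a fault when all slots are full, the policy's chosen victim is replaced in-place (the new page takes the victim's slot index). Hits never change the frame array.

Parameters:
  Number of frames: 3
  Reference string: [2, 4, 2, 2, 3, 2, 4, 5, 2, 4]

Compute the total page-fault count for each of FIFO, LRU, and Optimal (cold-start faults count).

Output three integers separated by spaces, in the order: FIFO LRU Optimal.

Answer: 6 4 4

Derivation:
--- FIFO ---
  step 0: ref 2 -> FAULT, frames=[2,-,-] (faults so far: 1)
  step 1: ref 4 -> FAULT, frames=[2,4,-] (faults so far: 2)
  step 2: ref 2 -> HIT, frames=[2,4,-] (faults so far: 2)
  step 3: ref 2 -> HIT, frames=[2,4,-] (faults so far: 2)
  step 4: ref 3 -> FAULT, frames=[2,4,3] (faults so far: 3)
  step 5: ref 2 -> HIT, frames=[2,4,3] (faults so far: 3)
  step 6: ref 4 -> HIT, frames=[2,4,3] (faults so far: 3)
  step 7: ref 5 -> FAULT, evict 2, frames=[5,4,3] (faults so far: 4)
  step 8: ref 2 -> FAULT, evict 4, frames=[5,2,3] (faults so far: 5)
  step 9: ref 4 -> FAULT, evict 3, frames=[5,2,4] (faults so far: 6)
  FIFO total faults: 6
--- LRU ---
  step 0: ref 2 -> FAULT, frames=[2,-,-] (faults so far: 1)
  step 1: ref 4 -> FAULT, frames=[2,4,-] (faults so far: 2)
  step 2: ref 2 -> HIT, frames=[2,4,-] (faults so far: 2)
  step 3: ref 2 -> HIT, frames=[2,4,-] (faults so far: 2)
  step 4: ref 3 -> FAULT, frames=[2,4,3] (faults so far: 3)
  step 5: ref 2 -> HIT, frames=[2,4,3] (faults so far: 3)
  step 6: ref 4 -> HIT, frames=[2,4,3] (faults so far: 3)
  step 7: ref 5 -> FAULT, evict 3, frames=[2,4,5] (faults so far: 4)
  step 8: ref 2 -> HIT, frames=[2,4,5] (faults so far: 4)
  step 9: ref 4 -> HIT, frames=[2,4,5] (faults so far: 4)
  LRU total faults: 4
--- Optimal ---
  step 0: ref 2 -> FAULT, frames=[2,-,-] (faults so far: 1)
  step 1: ref 4 -> FAULT, frames=[2,4,-] (faults so far: 2)
  step 2: ref 2 -> HIT, frames=[2,4,-] (faults so far: 2)
  step 3: ref 2 -> HIT, frames=[2,4,-] (faults so far: 2)
  step 4: ref 3 -> FAULT, frames=[2,4,3] (faults so far: 3)
  step 5: ref 2 -> HIT, frames=[2,4,3] (faults so far: 3)
  step 6: ref 4 -> HIT, frames=[2,4,3] (faults so far: 3)
  step 7: ref 5 -> FAULT, evict 3, frames=[2,4,5] (faults so far: 4)
  step 8: ref 2 -> HIT, frames=[2,4,5] (faults so far: 4)
  step 9: ref 4 -> HIT, frames=[2,4,5] (faults so far: 4)
  Optimal total faults: 4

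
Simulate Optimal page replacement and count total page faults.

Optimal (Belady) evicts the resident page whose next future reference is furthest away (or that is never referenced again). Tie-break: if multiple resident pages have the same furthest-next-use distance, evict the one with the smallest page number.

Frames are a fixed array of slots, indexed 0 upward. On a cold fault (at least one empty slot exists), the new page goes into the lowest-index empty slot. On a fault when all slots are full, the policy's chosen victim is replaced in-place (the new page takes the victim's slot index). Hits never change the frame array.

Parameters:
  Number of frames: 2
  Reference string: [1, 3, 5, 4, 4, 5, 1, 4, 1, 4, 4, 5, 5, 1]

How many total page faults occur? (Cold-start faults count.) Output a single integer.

Step 0: ref 1 → FAULT, frames=[1,-]
Step 1: ref 3 → FAULT, frames=[1,3]
Step 2: ref 5 → FAULT (evict 3), frames=[1,5]
Step 3: ref 4 → FAULT (evict 1), frames=[4,5]
Step 4: ref 4 → HIT, frames=[4,5]
Step 5: ref 5 → HIT, frames=[4,5]
Step 6: ref 1 → FAULT (evict 5), frames=[4,1]
Step 7: ref 4 → HIT, frames=[4,1]
Step 8: ref 1 → HIT, frames=[4,1]
Step 9: ref 4 → HIT, frames=[4,1]
Step 10: ref 4 → HIT, frames=[4,1]
Step 11: ref 5 → FAULT (evict 4), frames=[5,1]
Step 12: ref 5 → HIT, frames=[5,1]
Step 13: ref 1 → HIT, frames=[5,1]
Total faults: 6

Answer: 6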